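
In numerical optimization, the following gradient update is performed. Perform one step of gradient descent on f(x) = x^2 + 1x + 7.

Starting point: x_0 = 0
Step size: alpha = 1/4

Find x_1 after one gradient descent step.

f(x) = x^2 + 1x + 7
f'(x) = 2x + 1
f'(0) = 2*0 + (1) = 1
x_1 = x_0 - alpha * f'(x_0) = 0 - 1/4 * 1 = -1/4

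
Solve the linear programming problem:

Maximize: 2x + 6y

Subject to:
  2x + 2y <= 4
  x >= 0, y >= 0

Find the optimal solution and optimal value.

The feasible region has vertices at [(0, 0), (2, 0), (0, 2)].
Checking objective 2x + 6y at each vertex:
  (0, 0): 2*0 + 6*0 = 0
  (2, 0): 2*2 + 6*0 = 4
  (0, 2): 2*0 + 6*2 = 12
Maximum is 12 at (0, 2).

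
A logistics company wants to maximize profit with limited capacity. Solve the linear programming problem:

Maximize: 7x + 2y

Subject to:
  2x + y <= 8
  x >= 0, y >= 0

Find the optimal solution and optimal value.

The feasible region has vertices at [(0, 0), (4, 0), (0, 8)].
Checking objective 7x + 2y at each vertex:
  (0, 0): 7*0 + 2*0 = 0
  (4, 0): 7*4 + 2*0 = 28
  (0, 8): 7*0 + 2*8 = 16
Maximum is 28 at (4, 0).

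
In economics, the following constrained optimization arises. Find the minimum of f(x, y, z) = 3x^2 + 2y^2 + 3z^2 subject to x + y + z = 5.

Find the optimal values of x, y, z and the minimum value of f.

Using Lagrange multipliers on f = 3x^2 + 2y^2 + 3z^2 with constraint x + y + z = 5:
Conditions: 2*3*x = lambda, 2*2*y = lambda, 2*3*z = lambda
So x = lambda/6, y = lambda/4, z = lambda/6
Substituting into constraint: lambda * (7/12) = 5
lambda = 60/7
x = 10/7, y = 15/7, z = 10/7
Minimum value = 150/7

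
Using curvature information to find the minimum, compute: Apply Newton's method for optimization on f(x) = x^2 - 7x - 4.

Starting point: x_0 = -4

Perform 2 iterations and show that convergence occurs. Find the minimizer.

f(x) = x^2 - 7x - 4, f'(x) = 2x + (-7), f''(x) = 2
Step 1: f'(-4) = -15, x_1 = -4 - -15/2 = 7/2
Step 2: f'(7/2) = 0, x_2 = 7/2 (converged)
Newton's method converges in 1 step for quadratics.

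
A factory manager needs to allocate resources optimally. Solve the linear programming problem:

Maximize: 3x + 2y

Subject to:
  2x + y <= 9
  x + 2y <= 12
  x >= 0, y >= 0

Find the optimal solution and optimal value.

Feasible vertices: (0, 0), (0, 6), (2, 5), (9/2, 0)
Objective 3x + 2y at each:
  (0, 0): 0
  (0, 6): 12
  (2, 5): 16
  (9/2, 0): 27/2
Maximum is 16 at (2, 5).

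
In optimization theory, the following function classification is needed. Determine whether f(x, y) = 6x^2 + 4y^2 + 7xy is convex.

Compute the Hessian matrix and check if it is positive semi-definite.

f(x,y) = 6x^2 + 4y^2 + 7xy
Hessian H = [[12, 7], [7, 8]]
trace(H) = 20, det(H) = 47
Eigenvalues: (20 +/- sqrt(212)) / 2 = 17.28, 2.72
Since both eigenvalues > 0, f is convex.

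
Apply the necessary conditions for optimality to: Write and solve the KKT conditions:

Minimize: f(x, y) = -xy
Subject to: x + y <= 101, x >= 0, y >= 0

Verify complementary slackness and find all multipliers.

Problem: min -xy s.t. x + y <= 101 (multiplier lambda), x >= 0 (mu_x), y >= 0 (mu_y)
KKT stationarity: -y + lambda - mu_x = 0, -x + lambda - mu_y = 0, with lambda, mu_x, mu_y >= 0
Complementary slackness: lambda*(x + y - 101) = 0, mu_x*x = 0, mu_y*y = 0
If lambda = 0: y = -mu_x <= 0 and x = -mu_y <= 0 force x = y = 0 with f = 0; but x = y = 101/2 is feasible with f = -10201/4 < 0, so this is not the minimum. Hence lambda > 0 and x + y = 101.
Try x > 0, y > 0 (so mu_x = mu_y = 0): y = lambda, x = lambda => x = y = lambda
x + y = 101 => 2*lambda = 101 => lambda = 101/2
x* = y* = 101/2 > 0, consistent with mu_x = mu_y = 0.
(Any feasible point with x = 0 or y = 0 has f = 0 > -10201/4, so the minimum is not on those boundaries.)
min(-xy) = -10201/4 (i.e. max xy = 10201/4)
Multipliers: lambda = 101/2, mu_x = 0, mu_y = 0
Complementary slackness: lambda*(x + y - 101) = 101/2*(101/2 + 101/2 - 101) = 0, mu_x*x = 0*101/2 = 0, mu_y*y = 0*101/2 = 0. Satisfied.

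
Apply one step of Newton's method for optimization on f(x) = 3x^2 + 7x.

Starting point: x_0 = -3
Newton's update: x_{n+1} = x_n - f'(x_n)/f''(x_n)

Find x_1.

f(x) = 3x^2 + 7x
f'(x) = 6x + (7), f''(x) = 6
Newton step: x_1 = x_0 - f'(x_0)/f''(x_0)
f'(-3) = -11
x_1 = -3 - -11/6 = -7/6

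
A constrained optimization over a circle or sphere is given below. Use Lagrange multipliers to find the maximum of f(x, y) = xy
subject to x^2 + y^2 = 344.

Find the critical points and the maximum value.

Lagrange conditions: y = 2*lambda*x and x = 2*lambda*y
If x = 0 then y = 0, violating the constraint, so x, y != 0.
Dividing: y/x = x/y => x^2 = y^2 => y = x or y = -x
Constraint: 2x^2 = 344 => x^2 = 172 => x = +/-sqrt(172)
Critical points: (sqrt(172), sqrt(172)), (-sqrt(172), -sqrt(172)), (sqrt(172), -sqrt(172)), (-sqrt(172), sqrt(172))
  y = x:  xy = x^2 = 172  at (sqrt(172), sqrt(172)) and (-sqrt(172), -sqrt(172))
  y = -x: xy = -x^2 = -172 at (sqrt(172), -sqrt(172)) and (-sqrt(172), sqrt(172))
Maximum xy = 172 at (sqrt(172), sqrt(172)) and (-sqrt(172), -sqrt(172))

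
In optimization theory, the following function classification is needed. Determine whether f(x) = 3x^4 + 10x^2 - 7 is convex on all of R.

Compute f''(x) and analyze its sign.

f(x) = 3x^4 + 10x^2 - 7
f'(x) = 12x^3 + 20x
f''(x) = 36x^2 + 20
f''(x) = 36x^2 + 20 >= 20 > 0 for all x
Therefore, f is convex on R.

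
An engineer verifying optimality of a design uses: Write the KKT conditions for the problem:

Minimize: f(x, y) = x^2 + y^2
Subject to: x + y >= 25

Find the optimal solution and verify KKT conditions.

KKT conditions for min x^2 + y^2 s.t. x + y >= 25:
Stationarity: 2x = mu, 2y = mu
So x = y = mu/2.
Complementary slackness: mu*(x + y - 25) = 0
Primal feasibility: x + y >= 25; dual feasibility: mu >= 0
If mu = 0 then x = y = 0, but 0 + 0 < 25 is infeasible, so the constraint is active.
Constraint active: x + y = 2*(mu/2) = 25 => mu = 25
x = y = 25/2, f = 625/2
Verify: stationarity 2*(25/2) = 25 = mu; primal 25/2 + 25/2 = 25 >= 25; dual mu = 25 >= 0; complementary slackness 25*(25 - 25) = 0. All KKT conditions hold.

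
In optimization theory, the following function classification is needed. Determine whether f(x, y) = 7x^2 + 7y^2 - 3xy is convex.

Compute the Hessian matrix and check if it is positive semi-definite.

f(x,y) = 7x^2 + 7y^2 - 3xy
Hessian H = [[14, -3], [-3, 14]]
trace(H) = 28, det(H) = 187
Eigenvalues: (28 +/- sqrt(36)) / 2 = 17, 11
Since both eigenvalues > 0, f is convex.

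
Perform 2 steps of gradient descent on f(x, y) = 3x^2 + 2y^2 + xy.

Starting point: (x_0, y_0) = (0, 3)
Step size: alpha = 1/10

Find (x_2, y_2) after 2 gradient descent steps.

f(x,y) = 3x^2 + 2y^2 + xy
grad_x = 6x + 1y, grad_y = 4y + 1x
Step 1: grad = (3, 12), (-3/10, 9/5)
Step 2: grad = (0, 69/10), (-3/10, 111/100)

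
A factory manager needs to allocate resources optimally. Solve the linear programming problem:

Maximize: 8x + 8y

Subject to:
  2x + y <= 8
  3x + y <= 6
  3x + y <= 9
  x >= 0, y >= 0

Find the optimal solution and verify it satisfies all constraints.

Feasible vertices: (0, 0), (0, 6), (2, 0)
Objective 8x + 8y at each vertex:
  (0, 0): 0
  (0, 6): 48
  (2, 0): 16
Maximum is 48 at (0, 6).
Verify constraints at (x, y) = (0, 6):
  2*0 + 1*6 = 6 <= 8
  3*0 + 1*6 = 6 <= 6 (active)
  3*0 + 1*6 = 6 <= 9
  x = 0 >= 0, y = 6 >= 0. All constraints satisfied.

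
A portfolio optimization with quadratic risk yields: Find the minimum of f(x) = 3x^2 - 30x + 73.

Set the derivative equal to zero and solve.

f(x) = 3x^2 - 30x + 73
f'(x) = 6x + (-30) = 0
x = 30/6 = 5
f(5) = -2
Since f''(x) = 6 > 0, this is a minimum.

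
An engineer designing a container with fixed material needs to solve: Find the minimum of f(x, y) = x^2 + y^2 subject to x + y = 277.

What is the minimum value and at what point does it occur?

Substitute y = 277 - x into f(x,y) = x^2 + y^2:
g(x) = x^2 + (277 - x)^2 = 2x^2 - 554x + 76729
g'(x) = 4x - 554 = 0  =>  x = 277/2
y = 277 - 277/2 = 277/2
Minimum value = (277/2)^2 + (277/2)^2 = 76729/2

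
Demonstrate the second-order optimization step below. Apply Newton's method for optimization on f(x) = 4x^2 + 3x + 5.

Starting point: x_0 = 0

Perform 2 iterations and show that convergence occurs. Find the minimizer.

f(x) = 4x^2 + 3x + 5, f'(x) = 8x + (3), f''(x) = 8
Step 1: f'(0) = 3, x_1 = 0 - 3/8 = -3/8
Step 2: f'(-3/8) = 0, x_2 = -3/8 (converged)
Newton's method converges in 1 step for quadratics.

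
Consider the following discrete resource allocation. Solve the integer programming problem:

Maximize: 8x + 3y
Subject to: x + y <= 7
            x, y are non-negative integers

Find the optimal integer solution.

Objective: 8x + 3y, constraint: x + y <= 7
Coefficient of x is 8 >= coefficient of y is 3, so allocate the entire budget to x.
Optimal: x = 7, y = 0, value = 56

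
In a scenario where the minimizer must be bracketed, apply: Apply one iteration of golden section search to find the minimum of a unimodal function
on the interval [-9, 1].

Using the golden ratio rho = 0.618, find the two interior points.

Golden section search on [-9, 1].
Golden ratio rho = 0.618 (approx).
Interior points:
  x_1 = -9 + (1-0.618)*10 = -5.1800
  x_2 = -9 + 0.618*10 = -2.8200
Compare f(x_1) and f(x_2) to determine which subinterval to keep.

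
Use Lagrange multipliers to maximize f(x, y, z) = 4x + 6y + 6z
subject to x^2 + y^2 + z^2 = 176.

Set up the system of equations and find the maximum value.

Lagrange conditions: 4 = 2*lambda*x, 6 = 2*lambda*y, 6 = 2*lambda*z
So x:4 = y:6 = z:6, i.e. x = 4t, y = 6t, z = 6t
Constraint: t^2*(4^2 + 6^2 + 6^2) = 176
  t^2 * 88 = 176  =>  t = sqrt(2)
Maximum = 4*4t + 6*6t + 6*6t = 88*sqrt(2) = sqrt(15488)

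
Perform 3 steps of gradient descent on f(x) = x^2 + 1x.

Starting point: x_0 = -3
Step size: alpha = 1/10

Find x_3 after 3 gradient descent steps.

f(x) = x^2 + 1x, f'(x) = 2x + (1)
Step 1: f'(-3) = -5, x_1 = -3 - 1/10 * -5 = -5/2
Step 2: f'(-5/2) = -4, x_2 = -5/2 - 1/10 * -4 = -21/10
Step 3: f'(-21/10) = -16/5, x_3 = -21/10 - 1/10 * -16/5 = -89/50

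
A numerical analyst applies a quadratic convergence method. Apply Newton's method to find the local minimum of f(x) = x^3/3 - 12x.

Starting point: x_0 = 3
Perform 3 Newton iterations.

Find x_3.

f(x) = x^3/3 - 12x
f'(x) = x^2 - 12, f''(x) = 2x
Newton update: x_{n+1} = x_n - (x_n^2 - 12)/(2*x_n)
Step 1: x_0 = 3, f'=-3, f''=6, x_1 = 7/2
Step 2: x_1 = 7/2, f'=1/4, f''=7, x_2 = 97/28
Step 3: x_2 = 97/28, f'=1/784, f''=97/14, x_3 = 18817/5432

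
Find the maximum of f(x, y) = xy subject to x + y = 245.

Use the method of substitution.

Substitute y = 245 - x into f(x,y) = xy:
g(x) = x(245 - x) = 245x - x^2
g'(x) = 245 - 2x = 0  =>  x = 245/2
y = 245 - 245/2 = 245/2
Maximum value = (245/2) * (245/2) = 60025/4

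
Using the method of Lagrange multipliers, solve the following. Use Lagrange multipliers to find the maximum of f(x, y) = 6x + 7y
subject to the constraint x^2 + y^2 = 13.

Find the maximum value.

Set up Lagrange conditions: grad f = lambda * grad g
  6 = 2*lambda*x
  7 = 2*lambda*y
From these: x/y = 6/7, so x = 6t, y = 7t for some t.
Substitute into constraint: (6t)^2 + (7t)^2 = 13
  t^2 * 85 = 13
  t = sqrt(13/85)
Maximum = 6*x + 7*y = (6^2 + 7^2)*t = 85 * sqrt(13/85) = sqrt(1105)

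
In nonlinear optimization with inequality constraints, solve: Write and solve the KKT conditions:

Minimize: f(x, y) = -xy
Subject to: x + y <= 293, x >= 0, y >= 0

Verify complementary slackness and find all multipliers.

Problem: min -xy s.t. x + y <= 293 (multiplier lambda), x >= 0 (mu_x), y >= 0 (mu_y)
KKT stationarity: -y + lambda - mu_x = 0, -x + lambda - mu_y = 0, with lambda, mu_x, mu_y >= 0
Complementary slackness: lambda*(x + y - 293) = 0, mu_x*x = 0, mu_y*y = 0
If lambda = 0: y = -mu_x <= 0 and x = -mu_y <= 0 force x = y = 0 with f = 0; but x = y = 293/2 is feasible with f = -85849/4 < 0, so this is not the minimum. Hence lambda > 0 and x + y = 293.
Try x > 0, y > 0 (so mu_x = mu_y = 0): y = lambda, x = lambda => x = y = lambda
x + y = 293 => 2*lambda = 293 => lambda = 293/2
x* = y* = 293/2 > 0, consistent with mu_x = mu_y = 0.
(Any feasible point with x = 0 or y = 0 has f = 0 > -85849/4, so the minimum is not on those boundaries.)
min(-xy) = -85849/4 (i.e. max xy = 85849/4)
Multipliers: lambda = 293/2, mu_x = 0, mu_y = 0
Complementary slackness: lambda*(x + y - 293) = 293/2*(293/2 + 293/2 - 293) = 0, mu_x*x = 0*293/2 = 0, mu_y*y = 0*293/2 = 0. Satisfied.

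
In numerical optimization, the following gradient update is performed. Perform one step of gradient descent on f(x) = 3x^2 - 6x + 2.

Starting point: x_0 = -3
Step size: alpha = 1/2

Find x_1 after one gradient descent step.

f(x) = 3x^2 - 6x + 2
f'(x) = 6x - 6
f'(-3) = 6*-3 + (-6) = -24
x_1 = x_0 - alpha * f'(x_0) = -3 - 1/2 * -24 = 9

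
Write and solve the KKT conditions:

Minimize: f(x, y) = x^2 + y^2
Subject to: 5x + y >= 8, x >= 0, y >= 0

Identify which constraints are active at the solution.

KKT conditions for min x^2 + y^2 s.t. 5x + 1y >= 8, x >= 0, y >= 0:
Stationarity: 2x = mu*5 + mu_x, 2y = mu*1 + mu_y, with mu, mu_x, mu_y >= 0
Complementary slackness: mu*(5x + y - 8) = 0, mu_x*x = 0, mu_y*y = 0
(0, 0) is infeasible (5*0 + 1*0 < 8), so if mu = 0 stationarity would force x = mu_x/2 >= 0, y = mu_y/2 >= 0 with mu_x*x = mu_y*y = 0, i.e. x = y = 0: contradiction. Hence mu > 0 and 5x + y = 8 is active.
Try x > 0, y > 0 (so mu_x = mu_y = 0): x = 5*mu/2, y = 1*mu/2
Substitute: 5*(5*mu/2) + 1*(1*mu/2) = 8
  mu*26/2 = 8 => mu = 8/13
x* = 20/13 > 0, y* = 4/13 > 0, consistent with mu_x = mu_y = 0.
f is convex and the constraints are linear, so this KKT point is the global minimum.
f* = 32/13
Active constraints: 5x + y >= 8 (holds with equality, mu = 8/13 > 0); x >= 0 and y >= 0 are inactive (mu_x = mu_y = 0).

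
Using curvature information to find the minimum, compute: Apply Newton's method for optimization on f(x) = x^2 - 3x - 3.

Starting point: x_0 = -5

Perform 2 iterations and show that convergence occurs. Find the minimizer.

f(x) = x^2 - 3x - 3, f'(x) = 2x + (-3), f''(x) = 2
Step 1: f'(-5) = -13, x_1 = -5 - -13/2 = 3/2
Step 2: f'(3/2) = 0, x_2 = 3/2 (converged)
Newton's method converges in 1 step for quadratics.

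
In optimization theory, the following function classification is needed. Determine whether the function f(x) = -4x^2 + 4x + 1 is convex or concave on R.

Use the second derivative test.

f(x) = -4x^2 + 4x + 1
f'(x) = -8x + 4
f''(x) = -8
Since f''(x) = -8 < 0 for all x, f is concave on R.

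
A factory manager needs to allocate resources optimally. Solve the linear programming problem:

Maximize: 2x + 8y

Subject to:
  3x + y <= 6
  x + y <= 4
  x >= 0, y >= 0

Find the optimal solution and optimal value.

Feasible vertices: (0, 0), (0, 4), (1, 3), (2, 0)
Objective 2x + 8y at each:
  (0, 0): 0
  (0, 4): 32
  (1, 3): 26
  (2, 0): 4
Maximum is 32 at (0, 4).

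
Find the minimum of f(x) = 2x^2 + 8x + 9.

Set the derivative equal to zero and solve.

f(x) = 2x^2 + 8x + 9
f'(x) = 4x + (8) = 0
x = -8/4 = -2
f(-2) = 1
Since f''(x) = 4 > 0, this is a minimum.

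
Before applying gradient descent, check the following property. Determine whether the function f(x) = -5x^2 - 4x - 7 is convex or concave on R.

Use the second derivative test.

f(x) = -5x^2 - 4x - 7
f'(x) = -10x - 4
f''(x) = -10
Since f''(x) = -10 < 0 for all x, f is concave on R.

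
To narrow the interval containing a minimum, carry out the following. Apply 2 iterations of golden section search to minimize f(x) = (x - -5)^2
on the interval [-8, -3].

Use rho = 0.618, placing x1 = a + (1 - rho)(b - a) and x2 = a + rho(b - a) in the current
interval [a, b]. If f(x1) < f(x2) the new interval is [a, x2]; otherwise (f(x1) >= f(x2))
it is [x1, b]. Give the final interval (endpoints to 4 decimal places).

Golden section search for min of f(x) = (x - -5)^2 on [-8, -3].
Each step: x1 = a + (1 - rho)(b - a), x2 = a + rho(b - a); if f(x1) < f(x2) keep [a, x2], otherwise keep [x1, b].
Step 1: [-8.0000, -3.0000], x1=-6.0900 (f=1.1881), x2=-4.9100 (f=0.0081); f(x1) > f(x2) => keep [-6.0900, -3.0000]
Step 2: [-6.0900, -3.0000], x1=-4.9096 (f=0.0082), x2=-4.1804 (f=0.6718); f(x1) < f(x2) => keep [-6.0900, -4.1804]
Final interval: [-6.0900, -4.1804]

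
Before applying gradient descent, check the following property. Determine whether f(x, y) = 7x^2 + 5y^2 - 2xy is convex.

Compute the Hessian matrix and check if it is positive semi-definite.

f(x,y) = 7x^2 + 5y^2 - 2xy
Hessian H = [[14, -2], [-2, 10]]
trace(H) = 24, det(H) = 136
Eigenvalues: (24 +/- sqrt(32)) / 2 = 14.83, 9.172
Since both eigenvalues > 0, f is convex.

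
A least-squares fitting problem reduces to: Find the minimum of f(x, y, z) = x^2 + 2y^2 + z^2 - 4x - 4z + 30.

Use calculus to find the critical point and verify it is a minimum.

f(x,y,z) = x^2 + 2y^2 + z^2 - 4x - 4z + 30
df/dx = 2x + (-4) = 0 => x = 2
df/dy = 4y + (0) = 0 => y = 0
df/dz = 2z + (-4) = 0 => z = 2
f(2,0,2) = 1*(2)^2 + 2*(0)^2 + 1*(2)^2 + -4*(2) + -4*(2) + 30 = 22
Hessian is diagonal with entries 2, 4, 2 > 0, confirmed minimum.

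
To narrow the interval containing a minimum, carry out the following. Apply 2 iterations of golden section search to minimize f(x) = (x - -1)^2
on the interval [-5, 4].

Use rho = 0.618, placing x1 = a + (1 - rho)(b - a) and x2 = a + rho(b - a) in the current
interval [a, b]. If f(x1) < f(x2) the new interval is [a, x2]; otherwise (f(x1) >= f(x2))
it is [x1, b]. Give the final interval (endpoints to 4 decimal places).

Golden section search for min of f(x) = (x - -1)^2 on [-5, 4].
Each step: x1 = a + (1 - rho)(b - a), x2 = a + rho(b - a); if f(x1) < f(x2) keep [a, x2], otherwise keep [x1, b].
Step 1: [-5.0000, 4.0000], x1=-1.5620 (f=0.3158), x2=0.5620 (f=2.4398); f(x1) < f(x2) => keep [-5.0000, 0.5620]
Step 2: [-5.0000, 0.5620], x1=-2.8753 (f=3.5168), x2=-1.5627 (f=0.3166); f(x1) > f(x2) => keep [-2.8753, 0.5620]
Final interval: [-2.8753, 0.5620]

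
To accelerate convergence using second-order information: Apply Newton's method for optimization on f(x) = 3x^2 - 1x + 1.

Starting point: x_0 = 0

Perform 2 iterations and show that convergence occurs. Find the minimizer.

f(x) = 3x^2 - 1x + 1, f'(x) = 6x + (-1), f''(x) = 6
Step 1: f'(0) = -1, x_1 = 0 - -1/6 = 1/6
Step 2: f'(1/6) = 0, x_2 = 1/6 (converged)
Newton's method converges in 1 step for quadratics.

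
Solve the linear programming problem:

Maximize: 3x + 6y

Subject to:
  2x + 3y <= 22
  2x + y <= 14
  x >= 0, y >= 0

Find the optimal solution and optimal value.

Feasible vertices: (0, 0), (0, 22/3), (5, 4), (7, 0)
Objective 3x + 6y at each:
  (0, 0): 0
  (0, 22/3): 44
  (5, 4): 39
  (7, 0): 21
Maximum is 44 at (0, 22/3).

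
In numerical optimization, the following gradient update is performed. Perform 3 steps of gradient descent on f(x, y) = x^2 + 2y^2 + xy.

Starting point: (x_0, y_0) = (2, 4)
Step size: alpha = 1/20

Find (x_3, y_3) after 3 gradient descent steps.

f(x,y) = x^2 + 2y^2 + xy
grad_x = 2x + 1y, grad_y = 4y + 1x
Step 1: grad = (8, 18), (8/5, 31/10)
Step 2: grad = (63/10, 14), (257/200, 12/5)
Step 3: grad = (497/100, 2177/200), (2073/2000, 7423/4000)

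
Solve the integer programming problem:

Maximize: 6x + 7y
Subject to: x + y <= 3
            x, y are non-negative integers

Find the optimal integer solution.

Objective: 6x + 7y, constraint: x + y <= 3
Coefficient of y is 7 > coefficient of x is 6, so allocate the entire budget to y.
Optimal: x = 0, y = 3, value = 21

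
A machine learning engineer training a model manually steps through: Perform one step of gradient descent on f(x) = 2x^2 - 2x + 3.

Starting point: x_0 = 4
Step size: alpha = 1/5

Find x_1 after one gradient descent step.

f(x) = 2x^2 - 2x + 3
f'(x) = 4x - 2
f'(4) = 4*4 + (-2) = 14
x_1 = x_0 - alpha * f'(x_0) = 4 - 1/5 * 14 = 6/5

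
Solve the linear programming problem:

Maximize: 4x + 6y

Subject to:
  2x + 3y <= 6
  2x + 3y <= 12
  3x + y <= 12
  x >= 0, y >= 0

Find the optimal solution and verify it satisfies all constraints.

Feasible vertices: (0, 0), (0, 2), (3, 0)
Objective 4x + 6y at each vertex:
  (0, 0): 0
  (0, 2): 12
  (3, 0): 12
Maximum is 12 at (0, 2).
Verify constraints at (x, y) = (0, 2):
  2*0 + 3*2 = 6 <= 6 (active)
  2*0 + 3*2 = 6 <= 12
  3*0 + 1*2 = 2 <= 12
  x = 0 >= 0, y = 2 >= 0. All constraints satisfied.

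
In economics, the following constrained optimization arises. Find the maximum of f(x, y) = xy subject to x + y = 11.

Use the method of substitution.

Substitute y = 11 - x into f(x,y) = xy:
g(x) = x(11 - x) = 11x - x^2
g'(x) = 11 - 2x = 0  =>  x = 11/2
y = 11 - 11/2 = 11/2
Maximum value = (11/2) * (11/2) = 121/4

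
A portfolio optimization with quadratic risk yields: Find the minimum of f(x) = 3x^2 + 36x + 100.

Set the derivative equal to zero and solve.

f(x) = 3x^2 + 36x + 100
f'(x) = 6x + (36) = 0
x = -36/6 = -6
f(-6) = -8
Since f''(x) = 6 > 0, this is a minimum.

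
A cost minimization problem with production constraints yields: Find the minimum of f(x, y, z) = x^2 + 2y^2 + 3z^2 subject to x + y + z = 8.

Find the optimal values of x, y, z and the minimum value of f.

Using Lagrange multipliers on f = x^2 + 2y^2 + 3z^2 with constraint x + y + z = 8:
Conditions: 2*1*x = lambda, 2*2*y = lambda, 2*3*z = lambda
So x = lambda/2, y = lambda/4, z = lambda/6
Substituting into constraint: lambda * (11/12) = 8
lambda = 96/11
x = 48/11, y = 24/11, z = 16/11
Minimum value = 384/11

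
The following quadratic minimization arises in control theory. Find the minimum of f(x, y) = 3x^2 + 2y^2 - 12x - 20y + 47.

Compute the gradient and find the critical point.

f(x,y) = 3x^2 + 2y^2 - 12x - 20y + 47
df/dx = 6x + (-12) = 0  =>  x = 2
df/dy = 4y + (-20) = 0  =>  y = 5
f(2, 5) = 3*(2)^2 + 2*(5)^2 + -12*(2) + -20*(5) + 47 = -15
Hessian is diagonal with entries 6, 4 > 0, so this is a minimum.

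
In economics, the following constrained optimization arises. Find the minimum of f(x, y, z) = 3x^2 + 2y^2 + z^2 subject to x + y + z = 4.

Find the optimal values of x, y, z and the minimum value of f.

Using Lagrange multipliers on f = 3x^2 + 2y^2 + z^2 with constraint x + y + z = 4:
Conditions: 2*3*x = lambda, 2*2*y = lambda, 2*1*z = lambda
So x = lambda/6, y = lambda/4, z = lambda/2
Substituting into constraint: lambda * (11/12) = 4
lambda = 48/11
x = 8/11, y = 12/11, z = 24/11
Minimum value = 96/11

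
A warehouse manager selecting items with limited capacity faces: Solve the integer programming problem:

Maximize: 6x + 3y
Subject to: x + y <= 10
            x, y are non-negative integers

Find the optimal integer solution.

Objective: 6x + 3y, constraint: x + y <= 10
Coefficient of x is 6 >= coefficient of y is 3, so allocate the entire budget to x.
Optimal: x = 10, y = 0, value = 60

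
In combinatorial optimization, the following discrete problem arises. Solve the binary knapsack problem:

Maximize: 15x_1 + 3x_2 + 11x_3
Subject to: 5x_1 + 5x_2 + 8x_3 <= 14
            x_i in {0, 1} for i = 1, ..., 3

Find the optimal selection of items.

Items: item 1 (v=15, w=5), item 2 (v=3, w=5), item 3 (v=11, w=8)
Capacity: 14
Checking all 8 subsets (w = total weight, v = total value):
  {}: w = 0, v = 0
  {1}: w = 5, v = 15
  {2}: w = 5, v = 3
  {3}: w = 8, v = 11
  {1, 2}: w = 10, v = 18
  {1, 3}: w = 13, v = 26
  {2, 3}: w = 13, v = 14
  {1, 2, 3}: w = 18 > 14, infeasible
Best feasible subset: items [1, 3]
Total weight: 13 <= 14, total value: 26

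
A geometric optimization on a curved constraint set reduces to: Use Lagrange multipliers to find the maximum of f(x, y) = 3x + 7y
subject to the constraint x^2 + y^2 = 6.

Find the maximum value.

Set up Lagrange conditions: grad f = lambda * grad g
  3 = 2*lambda*x
  7 = 2*lambda*y
From these: x/y = 3/7, so x = 3t, y = 7t for some t.
Substitute into constraint: (3t)^2 + (7t)^2 = 6
  t^2 * 58 = 6
  t = sqrt(6/58)
Maximum = 3*x + 7*y = (3^2 + 7^2)*t = 58 * sqrt(6/58) = sqrt(348)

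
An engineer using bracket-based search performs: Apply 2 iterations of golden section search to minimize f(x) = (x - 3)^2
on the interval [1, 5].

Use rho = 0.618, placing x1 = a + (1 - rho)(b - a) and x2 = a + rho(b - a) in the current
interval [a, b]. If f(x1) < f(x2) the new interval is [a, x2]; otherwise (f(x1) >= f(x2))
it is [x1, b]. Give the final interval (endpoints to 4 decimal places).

Golden section search for min of f(x) = (x - 3)^2 on [1, 5].
Each step: x1 = a + (1 - rho)(b - a), x2 = a + rho(b - a); if f(x1) < f(x2) keep [a, x2], otherwise keep [x1, b].
Step 1: [1.0000, 5.0000], x1=2.5280 (f=0.2228), x2=3.4720 (f=0.2228); f(x1) = f(x2) (tie, not '<') => keep [2.5280, 5.0000]
Step 2: [2.5280, 5.0000], x1=3.4723 (f=0.2231), x2=4.0557 (f=1.1145); f(x1) < f(x2) => keep [2.5280, 4.0557]
Final interval: [2.5280, 4.0557]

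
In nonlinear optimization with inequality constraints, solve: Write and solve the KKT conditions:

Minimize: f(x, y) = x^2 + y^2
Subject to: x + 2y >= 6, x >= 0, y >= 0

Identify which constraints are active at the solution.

KKT conditions for min x^2 + y^2 s.t. 1x + 2y >= 6, x >= 0, y >= 0:
Stationarity: 2x = mu*1 + mu_x, 2y = mu*2 + mu_y, with mu, mu_x, mu_y >= 0
Complementary slackness: mu*(x + 2y - 6) = 0, mu_x*x = 0, mu_y*y = 0
(0, 0) is infeasible (1*0 + 2*0 < 6), so if mu = 0 stationarity would force x = mu_x/2 >= 0, y = mu_y/2 >= 0 with mu_x*x = mu_y*y = 0, i.e. x = y = 0: contradiction. Hence mu > 0 and x + 2y = 6 is active.
Try x > 0, y > 0 (so mu_x = mu_y = 0): x = 1*mu/2, y = 2*mu/2
Substitute: 1*(1*mu/2) + 2*(2*mu/2) = 6
  mu*5/2 = 6 => mu = 12/5
x* = 6/5 > 0, y* = 12/5 > 0, consistent with mu_x = mu_y = 0.
f is convex and the constraints are linear, so this KKT point is the global minimum.
f* = 36/5
Active constraints: x + 2y >= 6 (holds with equality, mu = 12/5 > 0); x >= 0 and y >= 0 are inactive (mu_x = mu_y = 0).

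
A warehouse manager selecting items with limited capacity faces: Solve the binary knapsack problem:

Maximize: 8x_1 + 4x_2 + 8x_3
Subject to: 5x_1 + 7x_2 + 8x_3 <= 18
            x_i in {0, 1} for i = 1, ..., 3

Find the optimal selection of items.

Items: item 1 (v=8, w=5), item 2 (v=4, w=7), item 3 (v=8, w=8)
Capacity: 18
Checking all 8 subsets (w = total weight, v = total value):
  {}: w = 0, v = 0
  {1}: w = 5, v = 8
  {2}: w = 7, v = 4
  {3}: w = 8, v = 8
  {1, 2}: w = 12, v = 12
  {1, 3}: w = 13, v = 16
  {2, 3}: w = 15, v = 12
  {1, 2, 3}: w = 20 > 18, infeasible
Best feasible subset: items [1, 3]
Total weight: 13 <= 18, total value: 16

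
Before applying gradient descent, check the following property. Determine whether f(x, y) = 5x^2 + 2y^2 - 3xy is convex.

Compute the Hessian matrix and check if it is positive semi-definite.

f(x,y) = 5x^2 + 2y^2 - 3xy
Hessian H = [[10, -3], [-3, 4]]
trace(H) = 14, det(H) = 31
Eigenvalues: (14 +/- sqrt(72)) / 2 = 11.24, 2.757
Since both eigenvalues > 0, f is convex.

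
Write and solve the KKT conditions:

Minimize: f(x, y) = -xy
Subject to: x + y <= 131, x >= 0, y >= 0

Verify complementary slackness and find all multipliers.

Problem: min -xy s.t. x + y <= 131 (multiplier lambda), x >= 0 (mu_x), y >= 0 (mu_y)
KKT stationarity: -y + lambda - mu_x = 0, -x + lambda - mu_y = 0, with lambda, mu_x, mu_y >= 0
Complementary slackness: lambda*(x + y - 131) = 0, mu_x*x = 0, mu_y*y = 0
If lambda = 0: y = -mu_x <= 0 and x = -mu_y <= 0 force x = y = 0 with f = 0; but x = y = 131/2 is feasible with f = -17161/4 < 0, so this is not the minimum. Hence lambda > 0 and x + y = 131.
Try x > 0, y > 0 (so mu_x = mu_y = 0): y = lambda, x = lambda => x = y = lambda
x + y = 131 => 2*lambda = 131 => lambda = 131/2
x* = y* = 131/2 > 0, consistent with mu_x = mu_y = 0.
(Any feasible point with x = 0 or y = 0 has f = 0 > -17161/4, so the minimum is not on those boundaries.)
min(-xy) = -17161/4 (i.e. max xy = 17161/4)
Multipliers: lambda = 131/2, mu_x = 0, mu_y = 0
Complementary slackness: lambda*(x + y - 131) = 131/2*(131/2 + 131/2 - 131) = 0, mu_x*x = 0*131/2 = 0, mu_y*y = 0*131/2 = 0. Satisfied.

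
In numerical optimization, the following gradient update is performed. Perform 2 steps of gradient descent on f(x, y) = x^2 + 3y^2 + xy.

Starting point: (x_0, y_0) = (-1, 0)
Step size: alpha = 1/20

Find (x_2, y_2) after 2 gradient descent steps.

f(x,y) = x^2 + 3y^2 + xy
grad_x = 2x + 1y, grad_y = 6y + 1x
Step 1: grad = (-2, -1), (-9/10, 1/20)
Step 2: grad = (-7/4, -3/5), (-13/16, 2/25)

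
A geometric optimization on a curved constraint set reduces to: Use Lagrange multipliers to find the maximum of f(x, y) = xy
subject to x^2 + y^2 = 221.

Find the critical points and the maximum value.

Lagrange conditions: y = 2*lambda*x and x = 2*lambda*y
If x = 0 then y = 0, violating the constraint, so x, y != 0.
Dividing: y/x = x/y => x^2 = y^2 => y = x or y = -x
Constraint: 2x^2 = 221 => x^2 = 221/2 => x = +/-sqrt(221/2)
Critical points: (sqrt(221/2), sqrt(221/2)), (-sqrt(221/2), -sqrt(221/2)), (sqrt(221/2), -sqrt(221/2)), (-sqrt(221/2), sqrt(221/2))
  y = x:  xy = x^2 = 221/2  at (sqrt(221/2), sqrt(221/2)) and (-sqrt(221/2), -sqrt(221/2))
  y = -x: xy = -x^2 = -221/2 at (sqrt(221/2), -sqrt(221/2)) and (-sqrt(221/2), sqrt(221/2))
Maximum xy = 221/2 at (sqrt(221/2), sqrt(221/2)) and (-sqrt(221/2), -sqrt(221/2))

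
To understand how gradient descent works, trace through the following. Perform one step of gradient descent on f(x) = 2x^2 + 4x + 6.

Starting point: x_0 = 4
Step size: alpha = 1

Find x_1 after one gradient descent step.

f(x) = 2x^2 + 4x + 6
f'(x) = 4x + 4
f'(4) = 4*4 + (4) = 20
x_1 = x_0 - alpha * f'(x_0) = 4 - 1 * 20 = -16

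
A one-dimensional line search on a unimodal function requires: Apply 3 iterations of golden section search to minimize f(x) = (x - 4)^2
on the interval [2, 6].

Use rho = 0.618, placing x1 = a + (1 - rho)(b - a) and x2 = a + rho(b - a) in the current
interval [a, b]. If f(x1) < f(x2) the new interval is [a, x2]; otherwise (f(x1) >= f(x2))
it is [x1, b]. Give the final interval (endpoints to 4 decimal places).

Golden section search for min of f(x) = (x - 4)^2 on [2, 6].
Each step: x1 = a + (1 - rho)(b - a), x2 = a + rho(b - a); if f(x1) < f(x2) keep [a, x2], otherwise keep [x1, b].
Step 1: [2.0000, 6.0000], x1=3.5280 (f=0.2228), x2=4.4720 (f=0.2228); f(x1) = f(x2) (tie, not '<') => keep [3.5280, 6.0000]
Step 2: [3.5280, 6.0000], x1=4.4723 (f=0.2231), x2=5.0557 (f=1.1145); f(x1) < f(x2) => keep [3.5280, 5.0557]
Step 3: [3.5280, 5.0557], x1=4.1116 (f=0.0125), x2=4.4721 (f=0.2229); f(x1) < f(x2) => keep [3.5280, 4.4721]
Final interval: [3.5280, 4.4721]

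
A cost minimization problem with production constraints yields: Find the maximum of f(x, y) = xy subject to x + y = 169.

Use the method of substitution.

Substitute y = 169 - x into f(x,y) = xy:
g(x) = x(169 - x) = 169x - x^2
g'(x) = 169 - 2x = 0  =>  x = 169/2
y = 169 - 169/2 = 169/2
Maximum value = (169/2) * (169/2) = 28561/4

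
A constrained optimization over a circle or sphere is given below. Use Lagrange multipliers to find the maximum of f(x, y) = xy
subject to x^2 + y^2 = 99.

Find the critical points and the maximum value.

Lagrange conditions: y = 2*lambda*x and x = 2*lambda*y
If x = 0 then y = 0, violating the constraint, so x, y != 0.
Dividing: y/x = x/y => x^2 = y^2 => y = x or y = -x
Constraint: 2x^2 = 99 => x^2 = 99/2 => x = +/-sqrt(99/2)
Critical points: (sqrt(99/2), sqrt(99/2)), (-sqrt(99/2), -sqrt(99/2)), (sqrt(99/2), -sqrt(99/2)), (-sqrt(99/2), sqrt(99/2))
  y = x:  xy = x^2 = 99/2  at (sqrt(99/2), sqrt(99/2)) and (-sqrt(99/2), -sqrt(99/2))
  y = -x: xy = -x^2 = -99/2 at (sqrt(99/2), -sqrt(99/2)) and (-sqrt(99/2), sqrt(99/2))
Maximum xy = 99/2 at (sqrt(99/2), sqrt(99/2)) and (-sqrt(99/2), -sqrt(99/2))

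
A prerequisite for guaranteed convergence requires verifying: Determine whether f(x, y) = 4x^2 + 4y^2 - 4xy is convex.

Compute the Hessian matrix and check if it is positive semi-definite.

f(x,y) = 4x^2 + 4y^2 - 4xy
Hessian H = [[8, -4], [-4, 8]]
trace(H) = 16, det(H) = 48
Eigenvalues: (16 +/- sqrt(64)) / 2 = 12, 4
Since both eigenvalues > 0, f is convex.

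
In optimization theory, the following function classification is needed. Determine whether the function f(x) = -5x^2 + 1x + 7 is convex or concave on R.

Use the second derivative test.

f(x) = -5x^2 + 1x + 7
f'(x) = -10x + 1
f''(x) = -10
Since f''(x) = -10 < 0 for all x, f is concave on R.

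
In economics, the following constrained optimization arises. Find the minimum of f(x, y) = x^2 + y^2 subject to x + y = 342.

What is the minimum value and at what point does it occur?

Substitute y = 342 - x into f(x,y) = x^2 + y^2:
g(x) = x^2 + (342 - x)^2 = 2x^2 - 684x + 116964
g'(x) = 4x - 684 = 0  =>  x = 171
y = 342 - 171 = 171
Minimum value = 171^2 + 171^2 = 58482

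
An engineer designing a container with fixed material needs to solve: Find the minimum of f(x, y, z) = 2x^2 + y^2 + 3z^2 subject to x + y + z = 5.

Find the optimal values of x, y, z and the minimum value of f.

Using Lagrange multipliers on f = 2x^2 + y^2 + 3z^2 with constraint x + y + z = 5:
Conditions: 2*2*x = lambda, 2*1*y = lambda, 2*3*z = lambda
So x = lambda/4, y = lambda/2, z = lambda/6
Substituting into constraint: lambda * (11/12) = 5
lambda = 60/11
x = 15/11, y = 30/11, z = 10/11
Minimum value = 150/11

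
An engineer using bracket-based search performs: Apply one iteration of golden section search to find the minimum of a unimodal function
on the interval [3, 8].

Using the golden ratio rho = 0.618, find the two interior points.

Golden section search on [3, 8].
Golden ratio rho = 0.618 (approx).
Interior points:
  x_1 = 3 + (1-0.618)*5 = 4.9100
  x_2 = 3 + 0.618*5 = 6.0900
Compare f(x_1) and f(x_2) to determine which subinterval to keep.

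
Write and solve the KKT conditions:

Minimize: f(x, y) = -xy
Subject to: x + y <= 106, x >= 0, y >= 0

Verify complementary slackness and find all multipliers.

Problem: min -xy s.t. x + y <= 106 (multiplier lambda), x >= 0 (mu_x), y >= 0 (mu_y)
KKT stationarity: -y + lambda - mu_x = 0, -x + lambda - mu_y = 0, with lambda, mu_x, mu_y >= 0
Complementary slackness: lambda*(x + y - 106) = 0, mu_x*x = 0, mu_y*y = 0
If lambda = 0: y = -mu_x <= 0 and x = -mu_y <= 0 force x = y = 0 with f = 0; but x = y = 53 is feasible with f = -2809 < 0, so this is not the minimum. Hence lambda > 0 and x + y = 106.
Try x > 0, y > 0 (so mu_x = mu_y = 0): y = lambda, x = lambda => x = y = lambda
x + y = 106 => 2*lambda = 106 => lambda = 53
x* = y* = 53 > 0, consistent with mu_x = mu_y = 0.
(Any feasible point with x = 0 or y = 0 has f = 0 > -2809, so the minimum is not on those boundaries.)
min(-xy) = -2809 (i.e. max xy = 2809)
Multipliers: lambda = 53, mu_x = 0, mu_y = 0
Complementary slackness: lambda*(x + y - 106) = 53*(53 + 53 - 106) = 0, mu_x*x = 0*53 = 0, mu_y*y = 0*53 = 0. Satisfied.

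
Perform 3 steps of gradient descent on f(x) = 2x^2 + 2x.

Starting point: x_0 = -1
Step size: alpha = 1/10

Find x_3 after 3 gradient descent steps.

f(x) = 2x^2 + 2x, f'(x) = 4x + (2)
Step 1: f'(-1) = -2, x_1 = -1 - 1/10 * -2 = -4/5
Step 2: f'(-4/5) = -6/5, x_2 = -4/5 - 1/10 * -6/5 = -17/25
Step 3: f'(-17/25) = -18/25, x_3 = -17/25 - 1/10 * -18/25 = -76/125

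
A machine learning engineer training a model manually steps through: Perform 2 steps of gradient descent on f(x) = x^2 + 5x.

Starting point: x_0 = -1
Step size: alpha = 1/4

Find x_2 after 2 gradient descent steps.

f(x) = x^2 + 5x, f'(x) = 2x + (5)
Step 1: f'(-1) = 3, x_1 = -1 - 1/4 * 3 = -7/4
Step 2: f'(-7/4) = 3/2, x_2 = -7/4 - 1/4 * 3/2 = -17/8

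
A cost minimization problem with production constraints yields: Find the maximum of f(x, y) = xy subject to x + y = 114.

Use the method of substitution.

Substitute y = 114 - x into f(x,y) = xy:
g(x) = x(114 - x) = 114x - x^2
g'(x) = 114 - 2x = 0  =>  x = 57
y = 114 - 57 = 57
Maximum value = 57 * 57 = 3249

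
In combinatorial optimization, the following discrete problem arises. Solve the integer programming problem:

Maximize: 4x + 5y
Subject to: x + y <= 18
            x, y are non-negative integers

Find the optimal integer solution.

Objective: 4x + 5y, constraint: x + y <= 18
Coefficient of y is 5 > coefficient of x is 4, so allocate the entire budget to y.
Optimal: x = 0, y = 18, value = 90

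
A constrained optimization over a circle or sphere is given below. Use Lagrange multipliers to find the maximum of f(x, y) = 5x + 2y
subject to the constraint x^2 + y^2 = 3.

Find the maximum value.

Set up Lagrange conditions: grad f = lambda * grad g
  5 = 2*lambda*x
  2 = 2*lambda*y
From these: x/y = 5/2, so x = 5t, y = 2t for some t.
Substitute into constraint: (5t)^2 + (2t)^2 = 3
  t^2 * 29 = 3
  t = sqrt(3/29)
Maximum = 5*x + 2*y = (5^2 + 2^2)*t = 29 * sqrt(3/29) = sqrt(87)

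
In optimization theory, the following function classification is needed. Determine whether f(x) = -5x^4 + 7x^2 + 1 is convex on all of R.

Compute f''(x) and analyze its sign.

f(x) = -5x^4 + 7x^2 + 1
f'(x) = -20x^3 + 14x
f''(x) = -60x^2 + 14
f''(x) = -60x^2 + 14 -> -inf as |x| -> inf
Therefore, f is not globally convex on R.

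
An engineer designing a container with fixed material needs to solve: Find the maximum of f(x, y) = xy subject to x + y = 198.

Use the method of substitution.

Substitute y = 198 - x into f(x,y) = xy:
g(x) = x(198 - x) = 198x - x^2
g'(x) = 198 - 2x = 0  =>  x = 99
y = 198 - 99 = 99
Maximum value = 99 * 99 = 9801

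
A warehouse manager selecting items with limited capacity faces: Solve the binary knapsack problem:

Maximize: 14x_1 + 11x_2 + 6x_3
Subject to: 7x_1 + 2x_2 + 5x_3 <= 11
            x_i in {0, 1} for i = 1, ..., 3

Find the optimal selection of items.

Items: item 1 (v=14, w=7), item 2 (v=11, w=2), item 3 (v=6, w=5)
Capacity: 11
Checking all 8 subsets (w = total weight, v = total value):
  {}: w = 0, v = 0
  {1}: w = 7, v = 14
  {2}: w = 2, v = 11
  {3}: w = 5, v = 6
  {1, 2}: w = 9, v = 25
  {1, 3}: w = 12 > 11, infeasible
  {2, 3}: w = 7, v = 17
  {1, 2, 3}: w = 14 > 11, infeasible
Best feasible subset: items [1, 2]
Total weight: 9 <= 11, total value: 25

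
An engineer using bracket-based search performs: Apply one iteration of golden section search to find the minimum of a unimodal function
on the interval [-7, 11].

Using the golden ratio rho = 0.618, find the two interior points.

Golden section search on [-7, 11].
Golden ratio rho = 0.618 (approx).
Interior points:
  x_1 = -7 + (1-0.618)*18 = -0.1240
  x_2 = -7 + 0.618*18 = 4.1240
Compare f(x_1) and f(x_2) to determine which subinterval to keep.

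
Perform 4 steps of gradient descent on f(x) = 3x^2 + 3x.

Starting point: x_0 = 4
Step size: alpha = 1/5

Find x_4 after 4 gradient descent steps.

f(x) = 3x^2 + 3x, f'(x) = 6x + (3)
Step 1: f'(4) = 27, x_1 = 4 - 1/5 * 27 = -7/5
Step 2: f'(-7/5) = -27/5, x_2 = -7/5 - 1/5 * -27/5 = -8/25
Step 3: f'(-8/25) = 27/25, x_3 = -8/25 - 1/5 * 27/25 = -67/125
Step 4: f'(-67/125) = -27/125, x_4 = -67/125 - 1/5 * -27/125 = -308/625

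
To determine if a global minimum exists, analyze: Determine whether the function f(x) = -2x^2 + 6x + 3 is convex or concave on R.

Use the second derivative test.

f(x) = -2x^2 + 6x + 3
f'(x) = -4x + 6
f''(x) = -4
Since f''(x) = -4 < 0 for all x, f is concave on R.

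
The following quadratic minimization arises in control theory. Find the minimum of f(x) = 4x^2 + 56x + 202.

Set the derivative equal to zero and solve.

f(x) = 4x^2 + 56x + 202
f'(x) = 8x + (56) = 0
x = -56/8 = -7
f(-7) = 6
Since f''(x) = 8 > 0, this is a minimum.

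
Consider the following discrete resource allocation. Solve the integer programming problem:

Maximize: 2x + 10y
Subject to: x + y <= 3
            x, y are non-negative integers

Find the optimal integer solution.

Objective: 2x + 10y, constraint: x + y <= 3
Coefficient of y is 10 > coefficient of x is 2, so allocate the entire budget to y.
Optimal: x = 0, y = 3, value = 30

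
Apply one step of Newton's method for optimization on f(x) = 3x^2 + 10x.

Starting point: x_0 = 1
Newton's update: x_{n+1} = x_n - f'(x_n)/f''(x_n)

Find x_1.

f(x) = 3x^2 + 10x
f'(x) = 6x + (10), f''(x) = 6
Newton step: x_1 = x_0 - f'(x_0)/f''(x_0)
f'(1) = 16
x_1 = 1 - 16/6 = -5/3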